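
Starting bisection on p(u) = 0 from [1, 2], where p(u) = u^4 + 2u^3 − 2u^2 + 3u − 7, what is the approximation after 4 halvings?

p(1.5) = 4.8125 > 0, so the root lies in [1, 1.5]
p(1.25) = -0.027344 < 0, so the root lies in [1.25, 1.5]
p(1.375) = 2.117432 > 0, so the root lies in [1.25, 1.375]
p(1.3125) = 0.9817 > 0, so the root lies in [1.25, 1.3125]

1.3125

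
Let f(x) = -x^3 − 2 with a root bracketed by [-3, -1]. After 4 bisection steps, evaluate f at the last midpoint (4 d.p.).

0.5996

m = -2, f(m) = 6 (+); new bracket [-2, -1]
m = -1.5, f(m) = 1.375 (+); new bracket [-1.5, -1]
m = -1.25, f(m) = -0.046875 (−); new bracket [-1.5, -1.25]
m = -1.375, f(m) = 0.5996 (+); new bracket [-1.375, -1.25]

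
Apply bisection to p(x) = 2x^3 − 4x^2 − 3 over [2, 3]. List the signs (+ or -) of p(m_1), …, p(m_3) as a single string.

x = 2.5 gives p = 3.25, positive; keep [2, 2.5]
x = 2.25 gives p = -0.46875, negative; keep [2.25, 2.5]
x = 2.375 gives p = 1.230469, positive; keep [2.25, 2.375]

+-+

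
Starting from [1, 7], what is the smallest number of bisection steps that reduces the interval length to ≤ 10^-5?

Width after n steps is 6/2^n. Need 2^n ≥ 6/10^-5 = 600000.
2^19 = 524288 < 600000 ≤ 2^20 = 1048576, so n = 20.

20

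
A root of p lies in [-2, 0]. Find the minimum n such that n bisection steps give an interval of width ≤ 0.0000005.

Width after n steps is 2/2^n. Need 2^n ≥ 2/0.0000005 = 4000000.
2^21 = 2097152 < 4000000 ≤ 2^22 = 4194304, so n = 22.

22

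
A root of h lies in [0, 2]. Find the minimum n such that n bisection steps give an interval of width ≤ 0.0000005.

Width after n steps is 2/2^n. Need 2^n ≥ 2/0.0000005 = 4000000.
2^21 = 2097152 < 4000000 ≤ 2^22 = 4194304, so n = 22.

22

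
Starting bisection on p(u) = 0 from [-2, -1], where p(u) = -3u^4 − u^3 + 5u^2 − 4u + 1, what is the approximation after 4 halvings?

midpoint -1.5: p = 6.4375 > 0 → [-2, -1.5]
midpoint -1.75: p = 0.535156 > 0 → [-2, -1.75]
midpoint -1.875: p = -4.408936 < 0 → [-1.875, -1.75]
midpoint -1.8125: p = -1.7466 < 0 → [-1.8125, -1.75]

-1.8125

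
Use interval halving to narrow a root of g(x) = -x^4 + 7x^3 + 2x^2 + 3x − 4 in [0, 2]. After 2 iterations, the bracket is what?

x = 1 gives g = 7, positive; keep [0, 1]
x = 0.5 gives g = -1.1875, negative; keep [0.5, 1]

[0.5, 1]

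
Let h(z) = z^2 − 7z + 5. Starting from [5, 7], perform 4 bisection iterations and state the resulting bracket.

m = 6, h(m) = -1 (−); new bracket [6, 7]
m = 6.5, h(m) = 1.75 (+); new bracket [6, 6.5]
m = 6.25, h(m) = 0.3125 (+); new bracket [6, 6.25]
m = 6.125, h(m) = -0.3594 (−); new bracket [6.125, 6.25]

[6.125, 6.25]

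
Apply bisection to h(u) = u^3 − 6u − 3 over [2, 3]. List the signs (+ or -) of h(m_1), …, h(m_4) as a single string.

h(2.5) = -2.375 < 0, so the root lies in [2.5, 3]
h(2.75) = 1.296875 > 0, so the root lies in [2.5, 2.75]
h(2.625) = -0.662109 < 0, so the root lies in [2.625, 2.75]
h(2.6875) = 0.2859 > 0, so the root lies in [2.625, 2.6875]

-+-+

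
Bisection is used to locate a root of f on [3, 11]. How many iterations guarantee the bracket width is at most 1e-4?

17

Width after n steps is 8/2^n. Need 2^n ≥ 8/1e-4 = 80000.
2^16 = 65536 < 80000 ≤ 2^17 = 131072, so n = 17.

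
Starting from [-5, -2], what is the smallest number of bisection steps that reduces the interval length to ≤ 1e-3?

Width after n steps is 3/2^n. Need 2^n ≥ 3/1e-3 = 3000.
2^11 = 2048 < 3000 ≤ 2^12 = 4096, so n = 12.

12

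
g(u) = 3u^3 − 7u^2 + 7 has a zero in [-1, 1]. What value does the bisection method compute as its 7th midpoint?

-0.859375

midpoint 0: g = 7 > 0 → [-1, 0]
midpoint -0.5: g = 4.875 > 0 → [-1, -0.5]
midpoint -0.75: g = 1.796875 > 0 → [-1, -0.75]
midpoint -0.875: g = -0.3691 < 0 → [-0.875, -0.75]
midpoint -0.8125: g = 0.7698 > 0 → [-0.875, -0.8125]
midpoint -0.84375: g = 0.2146 > 0 → [-0.875, -0.84375]
midpoint -0.859375: g = -0.0737 < 0 → [-0.859375, -0.84375]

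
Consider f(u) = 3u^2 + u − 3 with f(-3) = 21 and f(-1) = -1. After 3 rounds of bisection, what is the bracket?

[-1.25, -1]

midpoint -2: f = 7 > 0 → [-2, -1]
midpoint -1.5: f = 2.25 > 0 → [-1.5, -1]
midpoint -1.25: f = 0.4375 > 0 → [-1.25, -1]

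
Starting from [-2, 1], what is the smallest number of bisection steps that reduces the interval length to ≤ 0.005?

10

Width after n steps is 3/2^n. Need 2^n ≥ 3/0.005 = 600.
2^9 = 512 < 600 ≤ 2^10 = 1024, so n = 10.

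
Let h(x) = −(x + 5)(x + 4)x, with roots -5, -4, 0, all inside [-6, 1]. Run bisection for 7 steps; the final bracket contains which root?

0

m = -2.5, h(m) = 9.375 (+); new bracket [-2.5, 1]
m = -0.75, h(m) = 10.359375 (+); new bracket [-0.75, 1]
m = 0.125, h(m) = -2.642578 (−); new bracket [-0.75, 0.125]
m = -0.3125, h(m) = 5.4016 (+); new bracket [-0.3125, 0.125]
m = -0.09375, h(m) = 1.7967 (+); new bracket [-0.09375, 0.125]
m = 0.015625, h(m) = -0.3147 (−); new bracket [-0.09375, 0.015625]
m = -0.0390625, h(m) = 0.7676 (+); new bracket [-0.0390625, 0.015625]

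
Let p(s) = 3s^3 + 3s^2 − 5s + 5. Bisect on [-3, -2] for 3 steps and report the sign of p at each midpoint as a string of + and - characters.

--+

midpoint -2.5: p = -10.625 < 0 → [-2.5, -2]
midpoint -2.25: p = -2.734375 < 0 → [-2.25, -2]
midpoint -2.125: p = 0.384766 > 0 → [-2.25, -2.125]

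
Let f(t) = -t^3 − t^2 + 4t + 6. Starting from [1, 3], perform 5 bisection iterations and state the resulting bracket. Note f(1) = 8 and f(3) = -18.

[2.125, 2.1875]

midpoint 2: f = 2 > 0 → [2, 3]
midpoint 2.5: f = -5.875 < 0 → [2, 2.5]
midpoint 2.25: f = -1.453125 < 0 → [2, 2.25]
midpoint 2.125: f = 0.3887 > 0 → [2.125, 2.25]
midpoint 2.1875: f = -0.5027 < 0 → [2.125, 2.1875]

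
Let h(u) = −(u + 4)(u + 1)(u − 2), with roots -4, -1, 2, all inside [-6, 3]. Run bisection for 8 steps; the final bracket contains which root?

h(-1.5) = -4.375 < 0, so the root lies in [-6, -1.5]
h(-3.75) = -3.953125 < 0, so the root lies in [-6, -3.75]
h(-4.875) = 23.310547 > 0, so the root lies in [-4.875, -3.75]
h(-4.3125) = 6.5344 > 0, so the root lies in [-4.3125, -3.75]
h(-4.03125) = 0.5713 > 0, so the root lies in [-4.03125, -3.75]
h(-3.890625) = -1.8624 < 0, so the root lies in [-4.03125, -3.890625]
h(-3.9609375) = -0.6895 < 0, so the root lies in [-4.03125, -3.9609375]
h(-3.99609375) = -0.0702 < 0, so the root lies in [-4.03125, -3.99609375]

-4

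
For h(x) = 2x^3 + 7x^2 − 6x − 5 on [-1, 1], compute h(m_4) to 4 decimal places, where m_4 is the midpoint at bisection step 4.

h(0) = -5 < 0, so the root lies in [-1, 0]
h(-0.5) = -0.5 < 0, so the root lies in [-1, -0.5]
h(-0.75) = 2.59375 > 0, so the root lies in [-0.75, -0.5]
h(-0.625) = 0.9961 > 0, so the root lies in [-0.625, -0.5]

0.9961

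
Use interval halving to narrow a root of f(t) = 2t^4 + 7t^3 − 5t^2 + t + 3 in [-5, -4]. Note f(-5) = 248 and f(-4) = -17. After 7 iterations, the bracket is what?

t = -4.5 gives f = 79.5, positive; keep [-4.5, -4]
t = -4.25 gives f = 23.585938, positive; keep [-4.25, -4]
t = -4.125 gives f = 1.533691, positive; keep [-4.125, -4]
t = -4.0625 gives f = -8.154, negative; keep [-4.125, -4.0625]
t = -4.09375 gives f = -3.4177, negative; keep [-4.125, -4.09375]
t = -4.109375 gives f = -0.9692, negative; keep [-4.125, -4.109375]
t = -4.1171875 gives f = 0.2754, positive; keep [-4.1171875, -4.109375]

[-4.1171875, -4.109375]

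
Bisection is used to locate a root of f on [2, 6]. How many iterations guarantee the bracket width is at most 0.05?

7

Width after n steps is 4/2^n. Need 2^n ≥ 4/0.05 = 80.
2^6 = 64 < 80 ≤ 2^7 = 128, so n = 7.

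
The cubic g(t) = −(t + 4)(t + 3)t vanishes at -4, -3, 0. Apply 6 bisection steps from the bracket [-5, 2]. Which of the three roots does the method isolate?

0

midpoint -1.5: g = 5.625 > 0 → [-1.5, 2]
midpoint 0.25: g = -3.453125 < 0 → [-1.5, 0.25]
midpoint -0.625: g = 5.009766 > 0 → [-0.625, 0.25]
midpoint -0.1875: g = 2.0105 > 0 → [-0.1875, 0.25]
midpoint 0.03125: g = -0.3819 < 0 → [-0.1875, 0.03125]
midpoint -0.078125: g = 0.8953 > 0 → [-0.078125, 0.03125]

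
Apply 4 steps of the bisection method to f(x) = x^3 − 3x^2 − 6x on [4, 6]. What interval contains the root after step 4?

[4.25, 4.375]

midpoint 5: f = 20 > 0 → [4, 5]
midpoint 4.5: f = 3.375 > 0 → [4, 4.5]
midpoint 4.25: f = -2.921875 < 0 → [4.25, 4.5]
midpoint 4.375: f = 0.0684 > 0 → [4.25, 4.375]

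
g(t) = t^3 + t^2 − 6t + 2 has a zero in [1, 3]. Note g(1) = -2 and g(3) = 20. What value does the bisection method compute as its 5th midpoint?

midpoint 2: g = 2 > 0 → [1, 2]
midpoint 1.5: g = -1.375 < 0 → [1.5, 2]
midpoint 1.75: g = -0.078125 < 0 → [1.75, 2]
midpoint 1.875: g = 0.8574 > 0 → [1.75, 1.875]
midpoint 1.8125: g = 0.3645 > 0 → [1.75, 1.8125]

1.8125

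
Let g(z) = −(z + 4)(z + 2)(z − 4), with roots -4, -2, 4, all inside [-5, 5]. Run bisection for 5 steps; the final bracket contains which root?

4

z = 0 gives g = 32, positive; keep [0, 5]
z = 2.5 gives g = 43.875, positive; keep [2.5, 5]
z = 3.75 gives g = 11.140625, positive; keep [3.75, 5]
z = 4.375 gives g = -20.0215, negative; keep [3.75, 4.375]
z = 4.0625 gives g = -3.0549, negative; keep [3.75, 4.0625]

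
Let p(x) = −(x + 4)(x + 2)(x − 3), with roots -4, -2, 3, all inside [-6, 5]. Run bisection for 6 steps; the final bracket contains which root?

3

midpoint -0.5: p = 18.375 > 0 → [-0.5, 5]
midpoint 2.25: p = 19.921875 > 0 → [2.25, 5]
midpoint 3.625: p = -26.806641 < 0 → [2.25, 3.625]
midpoint 2.9375: p = 2.1409 > 0 → [2.9375, 3.625]
midpoint 3.28125: p = -10.8152 < 0 → [2.9375, 3.28125]
midpoint 3.109375: p = -3.973 < 0 → [2.9375, 3.109375]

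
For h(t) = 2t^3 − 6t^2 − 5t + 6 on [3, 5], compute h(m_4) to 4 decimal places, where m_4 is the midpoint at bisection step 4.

h(4) = 18 > 0, so the root lies in [3, 4]
h(3.5) = 0.75 > 0, so the root lies in [3, 3.5]
h(3.25) = -4.96875 < 0, so the root lies in [3.25, 3.5]
h(3.375) = -2.332 < 0, so the root lies in [3.375, 3.5]

-2.3320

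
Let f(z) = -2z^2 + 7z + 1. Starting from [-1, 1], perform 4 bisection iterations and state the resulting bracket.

[-0.25, -0.125]

m = 0, f(m) = 1 (+); new bracket [-1, 0]
m = -0.5, f(m) = -3 (−); new bracket [-0.5, 0]
m = -0.25, f(m) = -0.875 (−); new bracket [-0.25, 0]
m = -0.125, f(m) = 0.0938 (+); new bracket [-0.25, -0.125]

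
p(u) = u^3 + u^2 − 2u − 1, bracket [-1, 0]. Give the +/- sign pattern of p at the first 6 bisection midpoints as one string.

+---++

u = -0.5 gives p = 0.125, positive; keep [-0.5, 0]
u = -0.25 gives p = -0.453125, negative; keep [-0.5, -0.25]
u = -0.375 gives p = -0.162109, negative; keep [-0.5, -0.375]
u = -0.4375 gives p = -0.0173, negative; keep [-0.5, -0.4375]
u = -0.46875 gives p = 0.0542, positive; keep [-0.46875, -0.4375]
u = -0.453125 gives p = 0.0185, positive; keep [-0.453125, -0.4375]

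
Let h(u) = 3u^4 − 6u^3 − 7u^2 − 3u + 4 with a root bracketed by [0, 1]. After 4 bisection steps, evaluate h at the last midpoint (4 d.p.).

m = 0.5, h(m) = 0.1875 (+); new bracket [0.5, 1]
m = 0.75, h(m) = -3.769531 (−); new bracket [0.5, 0.75]
m = 0.625, h(m) = -1.616455 (−); new bracket [0.5, 0.625]
m = 0.5625, h(m) = -0.6699 (−); new bracket [0.5, 0.5625]

-0.6699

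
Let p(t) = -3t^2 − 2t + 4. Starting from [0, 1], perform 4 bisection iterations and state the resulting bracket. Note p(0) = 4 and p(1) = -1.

p(0.5) = 2.25 > 0, so the root lies in [0.5, 1]
p(0.75) = 0.8125 > 0, so the root lies in [0.75, 1]
p(0.875) = -0.046875 < 0, so the root lies in [0.75, 0.875]
p(0.8125) = 0.3945 > 0, so the root lies in [0.8125, 0.875]

[0.8125, 0.875]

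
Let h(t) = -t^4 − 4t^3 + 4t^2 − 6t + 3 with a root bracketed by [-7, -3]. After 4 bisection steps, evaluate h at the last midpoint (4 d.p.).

-36.1289

m = -5, h(m) = 8 (+); new bracket [-7, -5]
m = -6, h(m) = -249 (−); new bracket [-6, -5]
m = -5.5, h(m) = -92.5625 (−); new bracket [-5.5, -5]
m = -5.25, h(m) = -36.1289 (−); new bracket [-5.25, -5]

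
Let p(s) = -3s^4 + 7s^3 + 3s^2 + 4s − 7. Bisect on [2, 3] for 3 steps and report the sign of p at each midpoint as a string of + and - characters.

s = 2.5 gives p = 13.9375, positive; keep [2.5, 3]
s = 2.75 gives p = 0.691406, positive; keep [2.75, 3]
s = 2.875 gives p = -9.319092, negative; keep [2.75, 2.875]

++-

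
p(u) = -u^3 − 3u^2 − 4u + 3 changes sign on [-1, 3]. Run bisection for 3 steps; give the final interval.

u = 1 gives p = -5, negative; keep [-1, 1]
u = 0 gives p = 3, positive; keep [0, 1]
u = 0.5 gives p = 0.125, positive; keep [0.5, 1]

[0.5, 1]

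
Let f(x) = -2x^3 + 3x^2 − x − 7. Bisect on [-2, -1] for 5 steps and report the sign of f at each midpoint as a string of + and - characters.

+++-+

x = -1.5 gives f = 8, positive; keep [-1.5, -1]
x = -1.25 gives f = 2.84375, positive; keep [-1.25, -1]
x = -1.125 gives f = 0.769531, positive; keep [-1.125, -1]
x = -1.0625 gives f = -0.1519, negative; keep [-1.125, -1.0625]
x = -1.09375 gives f = 0.2995, positive; keep [-1.09375, -1.0625]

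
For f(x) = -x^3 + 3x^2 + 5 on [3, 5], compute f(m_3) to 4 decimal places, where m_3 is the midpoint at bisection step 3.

2.3594

m = 4, f(m) = -11 (−); new bracket [3, 4]
m = 3.5, f(m) = -1.125 (−); new bracket [3, 3.5]
m = 3.25, f(m) = 2.359375 (+); new bracket [3.25, 3.5]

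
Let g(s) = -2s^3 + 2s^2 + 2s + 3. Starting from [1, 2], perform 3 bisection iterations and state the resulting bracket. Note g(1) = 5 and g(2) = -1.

g(1.5) = 3.75 > 0, so the root lies in [1.5, 2]
g(1.75) = 1.90625 > 0, so the root lies in [1.75, 2]
g(1.875) = 0.597656 > 0, so the root lies in [1.875, 2]

[1.875, 2]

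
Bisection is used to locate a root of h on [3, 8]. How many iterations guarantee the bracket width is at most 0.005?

10

Width after n steps is 5/2^n. Need 2^n ≥ 5/0.005 = 1000.
2^9 = 512 < 1000 ≤ 2^10 = 1024, so n = 10.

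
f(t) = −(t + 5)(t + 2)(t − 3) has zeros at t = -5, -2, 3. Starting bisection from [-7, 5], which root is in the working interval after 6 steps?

3

f(-1) = 16 > 0, so the root lies in [-1, 5]
f(2) = 28 > 0, so the root lies in [2, 5]
f(3.5) = -23.375 < 0, so the root lies in [2, 3.5]
f(2.75) = 9.2031 > 0, so the root lies in [2.75, 3.5]
f(3.125) = -5.2051 < 0, so the root lies in [2.75, 3.125]
f(2.9375) = 2.4495 > 0, so the root lies in [2.9375, 3.125]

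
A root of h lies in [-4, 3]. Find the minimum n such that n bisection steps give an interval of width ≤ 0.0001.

17

Width after n steps is 7/2^n. Need 2^n ≥ 7/0.0001 = 70000.
2^16 = 65536 < 70000 ≤ 2^17 = 131072, so n = 17.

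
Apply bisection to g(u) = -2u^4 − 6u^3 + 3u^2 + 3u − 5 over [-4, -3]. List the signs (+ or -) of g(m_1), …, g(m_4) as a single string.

--++

u = -3.5 gives g = -21.625, negative; keep [-3.5, -3]
u = -3.25 gives g = -0.226562, negative; keep [-3.25, -3]
u = -3.125 gives g = 7.29248, positive; keep [-3.25, -3.125]
u = -3.1875 gives g = 3.7734, positive; keep [-3.25, -3.1875]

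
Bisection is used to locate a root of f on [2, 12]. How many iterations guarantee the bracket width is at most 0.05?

Width after n steps is 10/2^n. Need 2^n ≥ 10/0.05 = 200.
2^7 = 128 < 200 ≤ 2^8 = 256, so n = 8.

8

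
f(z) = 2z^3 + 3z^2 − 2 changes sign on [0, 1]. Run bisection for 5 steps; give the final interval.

[0.65625, 0.6875]

m = 0.5, f(m) = -1 (−); new bracket [0.5, 1]
m = 0.75, f(m) = 0.53125 (+); new bracket [0.5, 0.75]
m = 0.625, f(m) = -0.339844 (−); new bracket [0.625, 0.75]
m = 0.6875, f(m) = 0.0679 (+); new bracket [0.625, 0.6875]
m = 0.65625, f(m) = -0.1428 (−); new bracket [0.65625, 0.6875]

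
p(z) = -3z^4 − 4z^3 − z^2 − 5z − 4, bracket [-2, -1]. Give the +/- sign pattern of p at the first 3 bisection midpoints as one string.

-++

p(-1.5) = -0.4375 < 0, so the root lies in [-1.5, -1]
p(-1.25) = 1.175781 > 0, so the root lies in [-1.5, -1.25]
p(-1.375) = 0.659424 > 0, so the root lies in [-1.5, -1.375]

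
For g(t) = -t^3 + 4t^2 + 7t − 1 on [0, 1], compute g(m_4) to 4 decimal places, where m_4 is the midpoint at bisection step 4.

0.4465

m = 0.5, g(m) = 3.375 (+); new bracket [0, 0.5]
m = 0.25, g(m) = 0.984375 (+); new bracket [0, 0.25]
m = 0.125, g(m) = -0.064453 (−); new bracket [0.125, 0.25]
m = 0.1875, g(m) = 0.4465 (+); new bracket [0.125, 0.1875]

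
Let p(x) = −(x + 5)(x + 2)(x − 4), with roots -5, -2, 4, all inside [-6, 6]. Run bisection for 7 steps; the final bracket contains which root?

4

midpoint 0: p = 40 > 0 → [0, 6]
midpoint 3: p = 40 > 0 → [3, 6]
midpoint 4.5: p = -30.875 < 0 → [3, 4.5]
midpoint 3.75: p = 12.5781 > 0 → [3.75, 4.5]
midpoint 4.125: p = -6.9863 < 0 → [3.75, 4.125]
midpoint 3.9375: p = 3.3167 > 0 → [3.9375, 4.125]
midpoint 4.03125: p = -1.7022 < 0 → [3.9375, 4.03125]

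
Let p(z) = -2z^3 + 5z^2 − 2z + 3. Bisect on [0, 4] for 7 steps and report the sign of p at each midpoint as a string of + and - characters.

+--+-++

z = 2 gives p = 3, positive; keep [2, 4]
z = 3 gives p = -12, negative; keep [2, 3]
z = 2.5 gives p = -2, negative; keep [2, 2.5]
z = 2.25 gives p = 1.0312, positive; keep [2.25, 2.5]
z = 2.375 gives p = -0.3398, negative; keep [2.25, 2.375]
z = 2.3125 gives p = 0.3804, positive; keep [2.3125, 2.375]
z = 2.34375 gives p = 0.0291, positive; keep [2.34375, 2.375]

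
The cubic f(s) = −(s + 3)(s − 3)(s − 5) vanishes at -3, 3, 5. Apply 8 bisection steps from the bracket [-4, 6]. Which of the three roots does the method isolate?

midpoint 1: f = -32 < 0 → [-4, 1]
midpoint -1.5: f = -43.875 < 0 → [-4, -1.5]
midpoint -2.75: f = -11.140625 < 0 → [-4, -2.75]
midpoint -3.375: f = 20.0215 > 0 → [-3.375, -2.75]
midpoint -3.0625: f = 3.0549 > 0 → [-3.0625, -2.75]
midpoint -2.90625: f = -4.3778 < 0 → [-3.0625, -2.90625]
midpoint -2.984375: f = -0.7466 < 0 → [-3.0625, -2.984375]
midpoint -3.0234375: f = 1.1327 > 0 → [-3.0234375, -2.984375]

-3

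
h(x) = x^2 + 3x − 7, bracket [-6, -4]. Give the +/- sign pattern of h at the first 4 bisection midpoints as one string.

m = -5, h(m) = 3 (+); new bracket [-5, -4]
m = -4.5, h(m) = -0.25 (−); new bracket [-5, -4.5]
m = -4.75, h(m) = 1.3125 (+); new bracket [-4.75, -4.5]
m = -4.625, h(m) = 0.5156 (+); new bracket [-4.625, -4.5]

+-++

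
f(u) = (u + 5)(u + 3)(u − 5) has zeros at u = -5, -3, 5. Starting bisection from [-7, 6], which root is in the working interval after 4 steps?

5

m = -0.5, f(m) = -61.875 (−); new bracket [-0.5, 6]
m = 2.75, f(m) = -100.265625 (−); new bracket [2.75, 6]
m = 4.375, f(m) = -43.212891 (−); new bracket [4.375, 6]
m = 5.1875, f(m) = 15.6394 (+); new bracket [4.375, 5.1875]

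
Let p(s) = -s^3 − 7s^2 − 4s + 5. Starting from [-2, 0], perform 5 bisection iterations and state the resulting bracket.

p(-1) = 3 > 0, so the root lies in [-2, -1]
p(-1.5) = -1.375 < 0, so the root lies in [-1.5, -1]
p(-1.25) = 1.015625 > 0, so the root lies in [-1.5, -1.25]
p(-1.375) = -0.1348 < 0, so the root lies in [-1.375, -1.25]
p(-1.3125) = 0.4524 > 0, so the root lies in [-1.375, -1.3125]

[-1.375, -1.3125]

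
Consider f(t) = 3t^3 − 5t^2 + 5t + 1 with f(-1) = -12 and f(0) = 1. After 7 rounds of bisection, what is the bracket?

t = -0.5 gives f = -3.125, negative; keep [-0.5, 0]
t = -0.25 gives f = -0.609375, negative; keep [-0.25, 0]
t = -0.125 gives f = 0.291016, positive; keep [-0.25, -0.125]
t = -0.1875 gives f = -0.1331, negative; keep [-0.1875, -0.125]
t = -0.15625 gives f = 0.0852, positive; keep [-0.1875, -0.15625]
t = -0.171875 gives f = -0.0223, negative; keep [-0.171875, -0.15625]
t = -0.1640625 gives f = 0.0319, positive; keep [-0.171875, -0.1640625]

[-0.171875, -0.1640625]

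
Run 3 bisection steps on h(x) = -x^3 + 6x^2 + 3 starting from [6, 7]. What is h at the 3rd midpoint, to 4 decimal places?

h(6.5) = -18.125 < 0, so the root lies in [6, 6.5]
h(6.25) = -6.765625 < 0, so the root lies in [6, 6.25]
h(6.125) = -1.689453 < 0, so the root lies in [6, 6.125]

-1.6895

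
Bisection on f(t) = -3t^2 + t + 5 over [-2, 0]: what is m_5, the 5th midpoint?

-1.1875

f(-1) = 1 > 0, so the root lies in [-2, -1]
f(-1.5) = -3.25 < 0, so the root lies in [-1.5, -1]
f(-1.25) = -0.9375 < 0, so the root lies in [-1.25, -1]
f(-1.125) = 0.0781 > 0, so the root lies in [-1.25, -1.125]
f(-1.1875) = -0.418 < 0, so the root lies in [-1.1875, -1.125]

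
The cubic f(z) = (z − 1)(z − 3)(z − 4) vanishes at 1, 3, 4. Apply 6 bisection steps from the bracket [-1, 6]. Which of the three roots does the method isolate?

z = 2.5 gives f = 1.125, positive; keep [-1, 2.5]
z = 0.75 gives f = -1.828125, negative; keep [0.75, 2.5]
z = 1.625 gives f = 2.041016, positive; keep [0.75, 1.625]
z = 1.1875 gives f = 0.9558, positive; keep [0.75, 1.1875]
z = 0.96875 gives f = -0.1924, negative; keep [0.96875, 1.1875]
z = 1.078125 gives f = 0.4387, positive; keep [0.96875, 1.078125]

1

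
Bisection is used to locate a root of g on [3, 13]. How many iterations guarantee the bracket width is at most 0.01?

Width after n steps is 10/2^n. Need 2^n ≥ 10/0.01 = 1000.
2^9 = 512 < 1000 ≤ 2^10 = 1024, so n = 10.

10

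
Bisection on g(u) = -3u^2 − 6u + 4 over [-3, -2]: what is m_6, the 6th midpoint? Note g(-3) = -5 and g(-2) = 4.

-2.515625

g(-2.5) = 0.25 > 0, so the root lies in [-3, -2.5]
g(-2.75) = -2.1875 < 0, so the root lies in [-2.75, -2.5]
g(-2.625) = -0.921875 < 0, so the root lies in [-2.625, -2.5]
g(-2.5625) = -0.3242 < 0, so the root lies in [-2.5625, -2.5]
g(-2.53125) = -0.0342 < 0, so the root lies in [-2.53125, -2.5]
g(-2.515625) = 0.1086 > 0, so the root lies in [-2.53125, -2.515625]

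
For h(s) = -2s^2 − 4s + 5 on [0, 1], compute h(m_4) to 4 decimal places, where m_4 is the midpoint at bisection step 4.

m = 0.5, h(m) = 2.5 (+); new bracket [0.5, 1]
m = 0.75, h(m) = 0.875 (+); new bracket [0.75, 1]
m = 0.875, h(m) = -0.03125 (−); new bracket [0.75, 0.875]
m = 0.8125, h(m) = 0.4297 (+); new bracket [0.8125, 0.875]

0.4297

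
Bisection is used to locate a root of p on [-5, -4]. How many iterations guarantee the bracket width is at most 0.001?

10

Width after n steps is 1/2^n. Need 2^n ≥ 1/0.001 = 1000.
2^9 = 512 < 1000 ≤ 2^10 = 1024, so n = 10.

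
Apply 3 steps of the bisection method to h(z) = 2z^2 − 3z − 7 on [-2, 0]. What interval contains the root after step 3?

[-1.5, -1.25]

z = -1 gives h = -2, negative; keep [-2, -1]
z = -1.5 gives h = 2, positive; keep [-1.5, -1]
z = -1.25 gives h = -0.125, negative; keep [-1.5, -1.25]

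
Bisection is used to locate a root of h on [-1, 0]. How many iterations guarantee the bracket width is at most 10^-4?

Width after n steps is 1/2^n. Need 2^n ≥ 1/10^-4 = 10000.
2^13 = 8192 < 10000 ≤ 2^14 = 16384, so n = 14.

14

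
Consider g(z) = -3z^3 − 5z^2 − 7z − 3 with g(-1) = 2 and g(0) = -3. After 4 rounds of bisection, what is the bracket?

[-0.625, -0.5625]

m = -0.5, g(m) = -0.375 (−); new bracket [-1, -0.5]
m = -0.75, g(m) = 0.703125 (+); new bracket [-0.75, -0.5]
m = -0.625, g(m) = 0.154297 (+); new bracket [-0.625, -0.5]
m = -0.5625, g(m) = -0.1106 (−); new bracket [-0.625, -0.5625]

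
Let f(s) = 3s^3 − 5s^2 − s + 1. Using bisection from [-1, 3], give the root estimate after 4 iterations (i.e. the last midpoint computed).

f(1) = -2 < 0, so the root lies in [1, 3]
f(2) = 3 > 0, so the root lies in [1, 2]
f(1.5) = -1.625 < 0, so the root lies in [1.5, 2]
f(1.75) = 0.0156 > 0, so the root lies in [1.5, 1.75]

1.75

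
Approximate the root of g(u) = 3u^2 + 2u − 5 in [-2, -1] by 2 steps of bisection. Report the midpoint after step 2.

midpoint -1.5: g = -1.25 < 0 → [-2, -1.5]
midpoint -1.75: g = 0.6875 > 0 → [-1.75, -1.5]

-1.75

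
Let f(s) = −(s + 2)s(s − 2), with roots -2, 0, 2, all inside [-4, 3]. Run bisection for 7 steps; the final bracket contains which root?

-2

m = -0.5, f(m) = -1.875 (−); new bracket [-4, -0.5]
m = -2.25, f(m) = 2.390625 (+); new bracket [-2.25, -0.5]
m = -1.375, f(m) = -2.900391 (−); new bracket [-2.25, -1.375]
m = -1.8125, f(m) = -1.2957 (−); new bracket [-2.25, -1.8125]
m = -2.03125, f(m) = 0.2559 (+); new bracket [-2.03125, -1.8125]
m = -1.921875, f(m) = -0.5889 (−); new bracket [-2.03125, -1.921875]
m = -1.9765625, f(m) = -0.1842 (−); new bracket [-2.03125, -1.9765625]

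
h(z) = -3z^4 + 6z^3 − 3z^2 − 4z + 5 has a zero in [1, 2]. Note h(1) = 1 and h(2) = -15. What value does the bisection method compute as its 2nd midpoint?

1.25

midpoint 1.5: h = -2.6875 < 0 → [1, 1.5]
midpoint 1.25: h = -0.292969 < 0 → [1, 1.25]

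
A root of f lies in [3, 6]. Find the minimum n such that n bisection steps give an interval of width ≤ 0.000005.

Width after n steps is 3/2^n. Need 2^n ≥ 3/0.000005 = 600000.
2^19 = 524288 < 600000 ≤ 2^20 = 1048576, so n = 20.

20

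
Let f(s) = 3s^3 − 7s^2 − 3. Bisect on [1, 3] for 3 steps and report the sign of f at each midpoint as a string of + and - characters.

s = 2 gives f = -7, negative; keep [2, 3]
s = 2.5 gives f = 0.125, positive; keep [2, 2.5]
s = 2.25 gives f = -4.265625, negative; keep [2.25, 2.5]

-+-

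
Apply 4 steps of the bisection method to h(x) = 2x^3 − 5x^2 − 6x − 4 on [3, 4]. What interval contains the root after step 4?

h(3.5) = -0.5 < 0, so the root lies in [3.5, 4]
h(3.75) = 8.65625 > 0, so the root lies in [3.5, 3.75]
h(3.625) = 3.816406 > 0, so the root lies in [3.5, 3.625]
h(3.5625) = 1.5942 > 0, so the root lies in [3.5, 3.5625]

[3.5, 3.5625]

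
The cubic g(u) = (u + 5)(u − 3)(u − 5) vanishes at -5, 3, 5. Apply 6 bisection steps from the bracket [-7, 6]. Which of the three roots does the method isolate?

m = -0.5, g(m) = 86.625 (+); new bracket [-7, -0.5]
m = -3.75, g(m) = 73.828125 (+); new bracket [-7, -3.75]
m = -5.375, g(m) = -32.583984 (−); new bracket [-5.375, -3.75]
m = -4.5625, g(m) = 31.6384 (+); new bracket [-5.375, -4.5625]
m = -4.96875, g(m) = 2.4825 (+); new bracket [-5.375, -4.96875]
m = -5.171875, g(m) = -14.2868 (−); new bracket [-5.171875, -4.96875]

-5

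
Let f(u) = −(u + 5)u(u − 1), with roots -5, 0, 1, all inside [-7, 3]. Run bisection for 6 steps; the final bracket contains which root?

-5

m = -2, f(m) = -18 (−); new bracket [-7, -2]
m = -4.5, f(m) = -12.375 (−); new bracket [-7, -4.5]
m = -5.75, f(m) = 29.109375 (+); new bracket [-5.75, -4.5]
m = -5.125, f(m) = 3.9238 (+); new bracket [-5.125, -4.5]
m = -4.8125, f(m) = -5.2449 (−); new bracket [-5.125, -4.8125]
m = -4.96875, f(m) = -0.9268 (−); new bracket [-5.125, -4.96875]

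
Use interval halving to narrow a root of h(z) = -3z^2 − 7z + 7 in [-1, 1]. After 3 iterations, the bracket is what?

m = 0, h(m) = 7 (+); new bracket [0, 1]
m = 0.5, h(m) = 2.75 (+); new bracket [0.5, 1]
m = 0.75, h(m) = 0.0625 (+); new bracket [0.75, 1]

[0.75, 1]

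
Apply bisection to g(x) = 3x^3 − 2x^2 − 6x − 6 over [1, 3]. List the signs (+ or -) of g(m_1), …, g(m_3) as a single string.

g(2) = -2 < 0, so the root lies in [2, 3]
g(2.5) = 13.375 > 0, so the root lies in [2, 2.5]
g(2.25) = 4.546875 > 0, so the root lies in [2, 2.25]

-++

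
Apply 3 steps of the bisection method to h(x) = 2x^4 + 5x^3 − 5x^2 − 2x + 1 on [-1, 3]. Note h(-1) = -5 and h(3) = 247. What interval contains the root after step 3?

midpoint 1: h = 1 > 0 → [-1, 1]
midpoint 0: h = 1 > 0 → [-1, 0]
midpoint -0.5: h = 0.25 > 0 → [-1, -0.5]

[-1, -0.5]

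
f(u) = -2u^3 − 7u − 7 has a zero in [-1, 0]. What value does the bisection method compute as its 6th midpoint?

-0.828125

m = -0.5, f(m) = -3.25 (−); new bracket [-1, -0.5]
m = -0.75, f(m) = -0.90625 (−); new bracket [-1, -0.75]
m = -0.875, f(m) = 0.464844 (+); new bracket [-0.875, -0.75]
m = -0.8125, f(m) = -0.2397 (−); new bracket [-0.875, -0.8125]
m = -0.84375, f(m) = 0.1076 (+); new bracket [-0.84375, -0.8125]
m = -0.828125, f(m) = -0.0673 (−); new bracket [-0.84375, -0.828125]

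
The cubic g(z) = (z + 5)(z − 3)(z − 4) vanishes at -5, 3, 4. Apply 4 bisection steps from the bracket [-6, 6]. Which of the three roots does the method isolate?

m = 0, g(m) = 60 (+); new bracket [-6, 0]
m = -3, g(m) = 84 (+); new bracket [-6, -3]
m = -4.5, g(m) = 31.875 (+); new bracket [-6, -4.5]
m = -5.25, g(m) = -19.0781 (−); new bracket [-5.25, -4.5]

-5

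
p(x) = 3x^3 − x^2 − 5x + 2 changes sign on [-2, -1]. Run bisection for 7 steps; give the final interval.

[-1.3203125, -1.3125]

p(-1.5) = -2.875 < 0, so the root lies in [-1.5, -1]
p(-1.25) = 0.828125 > 0, so the root lies in [-1.5, -1.25]
p(-1.375) = -0.814453 < 0, so the root lies in [-1.375, -1.25]
p(-1.3125) = 0.0569 > 0, so the root lies in [-1.375, -1.3125]
p(-1.34375) = -0.366 < 0, so the root lies in [-1.34375, -1.3125]
p(-1.328125) = -0.1514 < 0, so the root lies in [-1.328125, -1.3125]
p(-1.3203125) = -0.0465 < 0, so the root lies in [-1.3203125, -1.3125]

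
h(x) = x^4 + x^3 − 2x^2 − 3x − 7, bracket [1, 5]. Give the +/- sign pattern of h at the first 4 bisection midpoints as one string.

++--

x = 3 gives h = 74, positive; keep [1, 3]
x = 2 gives h = 3, positive; keep [1, 2]
x = 1.5 gives h = -7.5625, negative; keep [1.5, 2]
x = 1.75 gives h = -3.6367, negative; keep [1.75, 2]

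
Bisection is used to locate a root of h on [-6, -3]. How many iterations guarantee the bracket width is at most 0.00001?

Width after n steps is 3/2^n. Need 2^n ≥ 3/0.00001 = 300000.
2^18 = 262144 < 300000 ≤ 2^19 = 524288, so n = 19.

19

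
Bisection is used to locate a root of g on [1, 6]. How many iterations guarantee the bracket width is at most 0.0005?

Width after n steps is 5/2^n. Need 2^n ≥ 5/0.0005 = 10000.
2^13 = 8192 < 10000 ≤ 2^14 = 16384, so n = 14.

14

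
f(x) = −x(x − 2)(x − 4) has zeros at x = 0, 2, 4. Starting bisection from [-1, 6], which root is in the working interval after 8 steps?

x = 2.5 gives f = 1.875, positive; keep [2.5, 6]
x = 4.25 gives f = -2.390625, negative; keep [2.5, 4.25]
x = 3.375 gives f = 2.900391, positive; keep [3.375, 4.25]
x = 3.8125 gives f = 1.2957, positive; keep [3.8125, 4.25]
x = 4.03125 gives f = -0.2559, negative; keep [3.8125, 4.03125]
x = 3.921875 gives f = 0.5889, positive; keep [3.921875, 4.03125]
x = 3.9765625 gives f = 0.1842, positive; keep [3.9765625, 4.03125]
x = 4.00390625 gives f = -0.0313, negative; keep [3.9765625, 4.00390625]

4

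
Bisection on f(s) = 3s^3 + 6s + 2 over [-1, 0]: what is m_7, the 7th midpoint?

-0.3203125

midpoint -0.5: f = -1.375 < 0 → [-0.5, 0]
midpoint -0.25: f = 0.453125 > 0 → [-0.5, -0.25]
midpoint -0.375: f = -0.408203 < 0 → [-0.375, -0.25]
midpoint -0.3125: f = 0.0334 > 0 → [-0.375, -0.3125]
midpoint -0.34375: f = -0.1844 < 0 → [-0.34375, -0.3125]
midpoint -0.328125: f = -0.0747 < 0 → [-0.328125, -0.3125]
midpoint -0.3203125: f = -0.0205 < 0 → [-0.3203125, -0.3125]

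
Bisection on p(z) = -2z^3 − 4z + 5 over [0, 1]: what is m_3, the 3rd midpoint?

0.875

p(0.5) = 2.75 > 0, so the root lies in [0.5, 1]
p(0.75) = 1.15625 > 0, so the root lies in [0.75, 1]
p(0.875) = 0.160156 > 0, so the root lies in [0.875, 1]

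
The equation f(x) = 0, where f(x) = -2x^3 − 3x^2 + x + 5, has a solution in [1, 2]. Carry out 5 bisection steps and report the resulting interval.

[1.0625, 1.09375]

midpoint 1.5: f = -7 < 0 → [1, 1.5]
midpoint 1.25: f = -2.34375 < 0 → [1, 1.25]
midpoint 1.125: f = -0.519531 < 0 → [1, 1.125]
midpoint 1.0625: f = 0.2769 > 0 → [1.0625, 1.125]
midpoint 1.09375: f = -0.112 < 0 → [1.0625, 1.09375]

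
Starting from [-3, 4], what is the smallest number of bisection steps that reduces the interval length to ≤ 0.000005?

Width after n steps is 7/2^n. Need 2^n ≥ 7/0.000005 = 1400000.
2^20 = 1048576 < 1400000 ≤ 2^21 = 2097152, so n = 21.

21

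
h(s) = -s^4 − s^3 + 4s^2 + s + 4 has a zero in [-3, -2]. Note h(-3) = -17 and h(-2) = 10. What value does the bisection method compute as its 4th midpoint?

s = -2.5 gives h = 3.0625, positive; keep [-3, -2.5]
s = -2.75 gives h = -4.894531, negative; keep [-2.75, -2.5]
s = -2.625 gives h = -0.455322, negative; keep [-2.625, -2.5]
s = -2.5625 gives h = 1.4118, positive; keep [-2.625, -2.5625]

-2.5625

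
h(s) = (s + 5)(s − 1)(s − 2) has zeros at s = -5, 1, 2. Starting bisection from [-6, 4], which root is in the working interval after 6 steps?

h(-1) = 24 > 0, so the root lies in [-6, -1]
h(-3.5) = 37.125 > 0, so the root lies in [-6, -3.5]
h(-4.75) = 9.703125 > 0, so the root lies in [-6, -4.75]
h(-5.375) = -17.6309 < 0, so the root lies in [-5.375, -4.75]
h(-5.0625) = -2.676 < 0, so the root lies in [-5.0625, -4.75]
h(-4.90625) = 3.8241 > 0, so the root lies in [-5.0625, -4.90625]

-5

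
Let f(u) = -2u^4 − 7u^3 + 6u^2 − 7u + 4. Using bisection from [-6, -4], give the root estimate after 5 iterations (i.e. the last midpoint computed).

-4.4375

midpoint -5: f = -186 < 0 → [-5, -4]
midpoint -4.5: f = -25.25 < 0 → [-4.5, -4]
midpoint -4.25: f = 26.976562 > 0 → [-4.5, -4.25]
midpoint -4.375: f = 2.9233 > 0 → [-4.5, -4.375]
midpoint -4.4375: f = -10.6277 < 0 → [-4.4375, -4.375]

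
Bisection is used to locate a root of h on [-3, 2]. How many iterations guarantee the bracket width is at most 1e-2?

9

Width after n steps is 5/2^n. Need 2^n ≥ 5/1e-2 = 500.
2^8 = 256 < 500 ≤ 2^9 = 512, so n = 9.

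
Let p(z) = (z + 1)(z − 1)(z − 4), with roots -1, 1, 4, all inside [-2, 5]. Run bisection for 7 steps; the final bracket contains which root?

4

m = 1.5, p(m) = -3.125 (−); new bracket [1.5, 5]
m = 3.25, p(m) = -7.171875 (−); new bracket [3.25, 5]
m = 4.125, p(m) = 2.001953 (+); new bracket [3.25, 4.125]
m = 3.6875, p(m) = -3.9368 (−); new bracket [3.6875, 4.125]
m = 3.90625, p(m) = -1.3368 (−); new bracket [3.90625, 4.125]
m = 4.015625, p(m) = 0.2363 (+); new bracket [3.90625, 4.015625]
m = 3.9609375, p(m) = -0.5738 (−); new bracket [3.9609375, 4.015625]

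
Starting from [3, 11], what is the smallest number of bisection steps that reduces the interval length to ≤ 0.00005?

Width after n steps is 8/2^n. Need 2^n ≥ 8/0.00005 = 160000.
2^17 = 131072 < 160000 ≤ 2^18 = 262144, so n = 18.

18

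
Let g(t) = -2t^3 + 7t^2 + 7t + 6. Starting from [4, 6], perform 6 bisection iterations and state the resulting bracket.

[4.4375, 4.46875]

t = 5 gives g = -34, negative; keep [4, 5]
t = 4.5 gives g = -3, negative; keep [4, 4.5]
t = 4.25 gives g = 8.65625, positive; keep [4.25, 4.5]
t = 4.375 gives g = 3.1289, positive; keep [4.375, 4.5]
t = 4.4375 gives g = 0.1411, positive; keep [4.4375, 4.5]
t = 4.46875 gives g = -1.4101, negative; keep [4.4375, 4.46875]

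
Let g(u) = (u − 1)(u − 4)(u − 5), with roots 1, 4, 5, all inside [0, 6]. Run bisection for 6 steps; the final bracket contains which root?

1

m = 3, g(m) = 4 (+); new bracket [0, 3]
m = 1.5, g(m) = 4.375 (+); new bracket [0, 1.5]
m = 0.75, g(m) = -3.453125 (−); new bracket [0.75, 1.5]
m = 1.125, g(m) = 1.3926 (+); new bracket [0.75, 1.125]
m = 0.9375, g(m) = -0.7776 (−); new bracket [0.9375, 1.125]
m = 1.03125, g(m) = 0.3682 (+); new bracket [0.9375, 1.03125]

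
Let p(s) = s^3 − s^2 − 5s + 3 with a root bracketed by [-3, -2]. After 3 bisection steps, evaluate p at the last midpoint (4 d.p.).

m = -2.5, p(m) = -6.375 (−); new bracket [-2.5, -2]
m = -2.25, p(m) = -2.203125 (−); new bracket [-2.25, -2]
m = -2.125, p(m) = -0.486328 (−); new bracket [-2.125, -2]

-0.4863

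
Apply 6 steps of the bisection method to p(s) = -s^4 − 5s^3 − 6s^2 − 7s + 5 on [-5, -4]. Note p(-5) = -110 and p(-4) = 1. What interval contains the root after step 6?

s = -4.5 gives p = -39.4375, negative; keep [-4.5, -4]
s = -4.25 gives p = -16.050781, negative; keep [-4.25, -4]
s = -4.125 gives p = -6.802979, negative; keep [-4.125, -4]
s = -4.0625 gives p = -2.7293, negative; keep [-4.0625, -4]
s = -4.03125 gives p = -0.8226, negative; keep [-4.03125, -4]
s = -4.015625 gives p = 0.0991, positive; keep [-4.03125, -4.015625]

[-4.03125, -4.015625]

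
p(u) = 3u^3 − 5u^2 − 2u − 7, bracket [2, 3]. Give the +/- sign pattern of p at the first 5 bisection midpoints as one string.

+-+--

midpoint 2.5: p = 3.625 > 0 → [2, 2.5]
midpoint 2.25: p = -2.640625 < 0 → [2.25, 2.5]
midpoint 2.375: p = 0.236328 > 0 → [2.25, 2.375]
midpoint 2.3125: p = -1.2639 < 0 → [2.3125, 2.375]
midpoint 2.34375: p = -0.5295 < 0 → [2.34375, 2.375]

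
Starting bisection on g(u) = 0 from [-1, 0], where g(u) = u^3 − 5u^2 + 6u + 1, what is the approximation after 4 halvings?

-0.1875

g(-0.5) = -3.375 < 0, so the root lies in [-0.5, 0]
g(-0.25) = -0.828125 < 0, so the root lies in [-0.25, 0]
g(-0.125) = 0.169922 > 0, so the root lies in [-0.25, -0.125]
g(-0.1875) = -0.3074 < 0, so the root lies in [-0.1875, -0.125]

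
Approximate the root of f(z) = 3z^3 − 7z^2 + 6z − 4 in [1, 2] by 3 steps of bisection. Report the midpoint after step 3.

z = 1.5 gives f = -0.625, negative; keep [1.5, 2]
z = 1.75 gives f = 1.140625, positive; keep [1.5, 1.75]
z = 1.625 gives f = 0.138672, positive; keep [1.5, 1.625]

1.625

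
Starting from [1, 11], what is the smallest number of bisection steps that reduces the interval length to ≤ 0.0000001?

Width after n steps is 10/2^n. Need 2^n ≥ 10/0.0000001 = 100000000.
2^26 = 67108864 < 100000000 ≤ 2^27 = 134217728, so n = 27.

27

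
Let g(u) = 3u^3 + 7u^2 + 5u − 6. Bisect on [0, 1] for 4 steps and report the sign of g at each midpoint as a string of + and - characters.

-++-

m = 0.5, g(m) = -1.375 (−); new bracket [0.5, 1]
m = 0.75, g(m) = 2.953125 (+); new bracket [0.5, 0.75]
m = 0.625, g(m) = 0.591797 (+); new bracket [0.5, 0.625]
m = 0.5625, g(m) = -0.4387 (−); new bracket [0.5625, 0.625]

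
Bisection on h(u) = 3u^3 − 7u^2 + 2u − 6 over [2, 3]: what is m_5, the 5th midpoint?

2.40625

h(2.5) = 2.125 > 0, so the root lies in [2, 2.5]
h(2.25) = -2.765625 < 0, so the root lies in [2.25, 2.5]
h(2.375) = -0.544922 < 0, so the root lies in [2.375, 2.5]
h(2.4375) = 0.7317 > 0, so the root lies in [2.375, 2.4375]
h(2.40625) = 0.0791 > 0, so the root lies in [2.375, 2.40625]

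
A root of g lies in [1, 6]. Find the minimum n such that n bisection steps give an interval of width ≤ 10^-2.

Width after n steps is 5/2^n. Need 2^n ≥ 5/10^-2 = 500.
2^8 = 256 < 500 ≤ 2^9 = 512, so n = 9.

9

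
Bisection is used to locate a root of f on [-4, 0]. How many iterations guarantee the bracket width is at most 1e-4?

16

Width after n steps is 4/2^n. Need 2^n ≥ 4/1e-4 = 40000.
2^15 = 32768 < 40000 ≤ 2^16 = 65536, so n = 16.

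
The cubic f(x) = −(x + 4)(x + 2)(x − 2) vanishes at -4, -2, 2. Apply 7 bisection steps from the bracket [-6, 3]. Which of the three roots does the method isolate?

2

midpoint -1.5: f = 4.375 > 0 → [-1.5, 3]
midpoint 0.75: f = 16.328125 > 0 → [0.75, 3]
midpoint 1.875: f = 2.845703 > 0 → [1.875, 3]
midpoint 2.4375: f = -12.4978 < 0 → [1.875, 2.4375]
midpoint 2.15625: f = -3.998 < 0 → [1.875, 2.15625]
midpoint 2.015625: f = -0.3774 < 0 → [1.875, 2.015625]
midpoint 1.9453125: f = 1.2828 > 0 → [1.9453125, 2.015625]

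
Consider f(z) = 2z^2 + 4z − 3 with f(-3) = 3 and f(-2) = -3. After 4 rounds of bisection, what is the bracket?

[-2.625, -2.5625]

z = -2.5 gives f = -0.5, negative; keep [-3, -2.5]
z = -2.75 gives f = 1.125, positive; keep [-2.75, -2.5]
z = -2.625 gives f = 0.28125, positive; keep [-2.625, -2.5]
z = -2.5625 gives f = -0.1172, negative; keep [-2.625, -2.5625]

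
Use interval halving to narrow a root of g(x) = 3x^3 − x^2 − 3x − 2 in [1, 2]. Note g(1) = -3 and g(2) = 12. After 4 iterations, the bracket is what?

[1.375, 1.4375]

m = 1.5, g(m) = 1.375 (+); new bracket [1, 1.5]
m = 1.25, g(m) = -1.453125 (−); new bracket [1.25, 1.5]
m = 1.375, g(m) = -0.216797 (−); new bracket [1.375, 1.5]
m = 1.4375, g(m) = 0.5325 (+); new bracket [1.375, 1.4375]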